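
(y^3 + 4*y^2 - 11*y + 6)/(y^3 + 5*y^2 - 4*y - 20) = (y^3 + 4*y^2 - 11*y + 6)/(y^3 + 5*y^2 - 4*y - 20)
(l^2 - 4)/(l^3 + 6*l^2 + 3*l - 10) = (l - 2)/(l^2 + 4*l - 5)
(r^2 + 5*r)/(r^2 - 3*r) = (r + 5)/(r - 3)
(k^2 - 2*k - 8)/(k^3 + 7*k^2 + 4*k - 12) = (k - 4)/(k^2 + 5*k - 6)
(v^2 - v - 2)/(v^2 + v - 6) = (v + 1)/(v + 3)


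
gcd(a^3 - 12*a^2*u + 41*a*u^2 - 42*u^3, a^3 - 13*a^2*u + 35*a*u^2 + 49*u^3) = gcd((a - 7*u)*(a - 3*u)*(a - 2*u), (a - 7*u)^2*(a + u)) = -a + 7*u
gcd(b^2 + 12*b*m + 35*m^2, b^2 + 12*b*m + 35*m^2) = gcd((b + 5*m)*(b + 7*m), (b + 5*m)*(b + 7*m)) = b^2 + 12*b*m + 35*m^2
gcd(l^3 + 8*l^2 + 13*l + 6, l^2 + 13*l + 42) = l + 6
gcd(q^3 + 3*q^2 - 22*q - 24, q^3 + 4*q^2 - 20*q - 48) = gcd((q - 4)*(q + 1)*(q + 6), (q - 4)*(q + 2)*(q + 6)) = q^2 + 2*q - 24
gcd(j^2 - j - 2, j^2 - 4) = j - 2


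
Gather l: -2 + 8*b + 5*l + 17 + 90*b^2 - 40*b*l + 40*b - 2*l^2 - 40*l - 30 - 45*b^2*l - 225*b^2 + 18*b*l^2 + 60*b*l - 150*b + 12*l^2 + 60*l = -135*b^2 - 102*b + l^2*(18*b + 10) + l*(-45*b^2 + 20*b + 25) - 15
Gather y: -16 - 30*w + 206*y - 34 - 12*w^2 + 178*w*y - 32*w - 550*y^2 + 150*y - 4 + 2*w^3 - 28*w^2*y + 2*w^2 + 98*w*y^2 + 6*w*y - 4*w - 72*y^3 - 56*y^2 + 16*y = 2*w^3 - 10*w^2 - 66*w - 72*y^3 + y^2*(98*w - 606) + y*(-28*w^2 + 184*w + 372) - 54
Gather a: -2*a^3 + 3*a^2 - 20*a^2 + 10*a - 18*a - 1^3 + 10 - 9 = -2*a^3 - 17*a^2 - 8*a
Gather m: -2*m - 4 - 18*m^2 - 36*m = -18*m^2 - 38*m - 4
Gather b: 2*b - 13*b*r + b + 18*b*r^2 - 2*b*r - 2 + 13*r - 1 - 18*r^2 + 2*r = b*(18*r^2 - 15*r + 3) - 18*r^2 + 15*r - 3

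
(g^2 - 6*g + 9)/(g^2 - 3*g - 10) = (-g^2 + 6*g - 9)/(-g^2 + 3*g + 10)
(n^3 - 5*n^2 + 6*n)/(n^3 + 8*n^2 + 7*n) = (n^2 - 5*n + 6)/(n^2 + 8*n + 7)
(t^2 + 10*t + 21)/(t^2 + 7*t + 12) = (t + 7)/(t + 4)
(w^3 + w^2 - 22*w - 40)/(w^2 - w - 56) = (-w^3 - w^2 + 22*w + 40)/(-w^2 + w + 56)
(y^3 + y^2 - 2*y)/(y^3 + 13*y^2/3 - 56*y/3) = 3*(y^2 + y - 2)/(3*y^2 + 13*y - 56)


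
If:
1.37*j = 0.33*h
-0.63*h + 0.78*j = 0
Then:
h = 0.00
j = 0.00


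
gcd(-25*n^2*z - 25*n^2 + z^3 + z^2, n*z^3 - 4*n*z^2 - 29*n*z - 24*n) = z + 1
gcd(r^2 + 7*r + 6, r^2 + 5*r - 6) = r + 6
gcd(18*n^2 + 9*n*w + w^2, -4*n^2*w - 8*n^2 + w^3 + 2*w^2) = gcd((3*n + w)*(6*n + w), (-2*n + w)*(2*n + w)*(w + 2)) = 1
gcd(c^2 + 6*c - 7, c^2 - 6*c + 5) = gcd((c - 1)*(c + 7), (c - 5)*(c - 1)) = c - 1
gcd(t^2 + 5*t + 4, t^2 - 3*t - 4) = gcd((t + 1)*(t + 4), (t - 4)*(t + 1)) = t + 1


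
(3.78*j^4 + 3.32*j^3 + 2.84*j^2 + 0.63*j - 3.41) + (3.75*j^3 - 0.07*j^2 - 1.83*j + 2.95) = 3.78*j^4 + 7.07*j^3 + 2.77*j^2 - 1.2*j - 0.46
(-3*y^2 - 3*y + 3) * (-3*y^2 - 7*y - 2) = 9*y^4 + 30*y^3 + 18*y^2 - 15*y - 6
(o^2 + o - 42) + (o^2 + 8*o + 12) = 2*o^2 + 9*o - 30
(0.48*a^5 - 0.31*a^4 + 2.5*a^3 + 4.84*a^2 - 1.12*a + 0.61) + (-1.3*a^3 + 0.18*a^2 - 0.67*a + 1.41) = 0.48*a^5 - 0.31*a^4 + 1.2*a^3 + 5.02*a^2 - 1.79*a + 2.02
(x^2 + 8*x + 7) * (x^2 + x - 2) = x^4 + 9*x^3 + 13*x^2 - 9*x - 14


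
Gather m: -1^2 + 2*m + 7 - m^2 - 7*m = -m^2 - 5*m + 6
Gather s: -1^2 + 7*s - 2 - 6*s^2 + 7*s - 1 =-6*s^2 + 14*s - 4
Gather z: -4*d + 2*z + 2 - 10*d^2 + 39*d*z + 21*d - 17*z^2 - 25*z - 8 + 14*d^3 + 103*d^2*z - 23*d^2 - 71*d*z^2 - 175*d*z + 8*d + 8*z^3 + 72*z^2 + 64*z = 14*d^3 - 33*d^2 + 25*d + 8*z^3 + z^2*(55 - 71*d) + z*(103*d^2 - 136*d + 41) - 6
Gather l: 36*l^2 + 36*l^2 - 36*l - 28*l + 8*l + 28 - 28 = 72*l^2 - 56*l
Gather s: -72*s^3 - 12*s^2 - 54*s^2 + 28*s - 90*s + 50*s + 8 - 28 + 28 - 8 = -72*s^3 - 66*s^2 - 12*s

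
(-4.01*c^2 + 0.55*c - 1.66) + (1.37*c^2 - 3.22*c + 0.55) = -2.64*c^2 - 2.67*c - 1.11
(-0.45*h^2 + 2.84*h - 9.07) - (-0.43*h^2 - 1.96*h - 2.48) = -0.02*h^2 + 4.8*h - 6.59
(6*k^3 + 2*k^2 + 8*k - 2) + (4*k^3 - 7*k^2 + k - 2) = 10*k^3 - 5*k^2 + 9*k - 4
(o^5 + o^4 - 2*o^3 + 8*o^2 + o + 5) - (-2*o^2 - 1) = o^5 + o^4 - 2*o^3 + 10*o^2 + o + 6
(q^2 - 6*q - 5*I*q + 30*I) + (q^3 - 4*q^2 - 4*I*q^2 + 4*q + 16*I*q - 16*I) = q^3 - 3*q^2 - 4*I*q^2 - 2*q + 11*I*q + 14*I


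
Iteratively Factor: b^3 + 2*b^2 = (b + 2)*(b^2) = b*(b + 2)*(b)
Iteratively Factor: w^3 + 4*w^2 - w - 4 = (w - 1)*(w^2 + 5*w + 4) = (w - 1)*(w + 4)*(w + 1)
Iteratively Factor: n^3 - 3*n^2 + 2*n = (n - 1)*(n^2 - 2*n) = n*(n - 1)*(n - 2)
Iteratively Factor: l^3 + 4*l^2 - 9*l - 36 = (l - 3)*(l^2 + 7*l + 12) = (l - 3)*(l + 4)*(l + 3)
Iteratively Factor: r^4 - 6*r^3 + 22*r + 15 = (r + 1)*(r^3 - 7*r^2 + 7*r + 15) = (r - 3)*(r + 1)*(r^2 - 4*r - 5) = (r - 5)*(r - 3)*(r + 1)*(r + 1)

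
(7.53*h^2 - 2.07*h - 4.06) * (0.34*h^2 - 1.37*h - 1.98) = 2.5602*h^4 - 11.0199*h^3 - 13.4539*h^2 + 9.6608*h + 8.0388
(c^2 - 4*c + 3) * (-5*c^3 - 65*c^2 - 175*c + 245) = -5*c^5 - 45*c^4 + 70*c^3 + 750*c^2 - 1505*c + 735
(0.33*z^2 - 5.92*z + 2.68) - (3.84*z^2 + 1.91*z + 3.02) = -3.51*z^2 - 7.83*z - 0.34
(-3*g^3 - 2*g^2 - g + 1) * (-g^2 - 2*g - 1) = 3*g^5 + 8*g^4 + 8*g^3 + 3*g^2 - g - 1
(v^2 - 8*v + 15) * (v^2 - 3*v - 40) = v^4 - 11*v^3 - v^2 + 275*v - 600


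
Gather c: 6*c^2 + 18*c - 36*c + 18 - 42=6*c^2 - 18*c - 24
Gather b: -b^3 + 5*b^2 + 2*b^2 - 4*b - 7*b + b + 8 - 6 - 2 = -b^3 + 7*b^2 - 10*b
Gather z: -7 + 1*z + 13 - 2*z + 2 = 8 - z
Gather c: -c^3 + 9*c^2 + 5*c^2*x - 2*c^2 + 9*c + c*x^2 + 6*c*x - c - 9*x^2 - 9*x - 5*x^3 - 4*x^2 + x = -c^3 + c^2*(5*x + 7) + c*(x^2 + 6*x + 8) - 5*x^3 - 13*x^2 - 8*x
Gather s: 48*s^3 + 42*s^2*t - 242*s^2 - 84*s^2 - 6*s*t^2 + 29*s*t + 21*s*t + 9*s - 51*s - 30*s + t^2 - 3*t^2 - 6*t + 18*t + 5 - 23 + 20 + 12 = 48*s^3 + s^2*(42*t - 326) + s*(-6*t^2 + 50*t - 72) - 2*t^2 + 12*t + 14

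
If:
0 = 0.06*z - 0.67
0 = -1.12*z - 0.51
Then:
No Solution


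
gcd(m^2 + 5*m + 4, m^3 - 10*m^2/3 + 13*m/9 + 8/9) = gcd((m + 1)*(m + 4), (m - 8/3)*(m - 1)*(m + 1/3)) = 1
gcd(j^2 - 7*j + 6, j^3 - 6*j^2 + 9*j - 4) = j - 1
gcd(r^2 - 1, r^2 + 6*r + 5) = r + 1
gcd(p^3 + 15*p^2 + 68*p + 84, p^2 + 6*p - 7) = p + 7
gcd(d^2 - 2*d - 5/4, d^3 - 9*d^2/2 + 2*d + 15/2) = d - 5/2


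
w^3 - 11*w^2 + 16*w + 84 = (w - 7)*(w - 6)*(w + 2)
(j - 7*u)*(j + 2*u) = j^2 - 5*j*u - 14*u^2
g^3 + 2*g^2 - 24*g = g*(g - 4)*(g + 6)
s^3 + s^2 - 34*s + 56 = (s - 4)*(s - 2)*(s + 7)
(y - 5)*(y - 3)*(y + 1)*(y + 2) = y^4 - 5*y^3 - 7*y^2 + 29*y + 30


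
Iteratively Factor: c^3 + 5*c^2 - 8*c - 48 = (c + 4)*(c^2 + c - 12) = (c + 4)^2*(c - 3)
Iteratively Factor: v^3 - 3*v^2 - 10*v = (v + 2)*(v^2 - 5*v) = v*(v + 2)*(v - 5)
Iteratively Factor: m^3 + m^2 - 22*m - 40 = (m + 4)*(m^2 - 3*m - 10) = (m - 5)*(m + 4)*(m + 2)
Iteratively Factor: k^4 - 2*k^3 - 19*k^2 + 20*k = (k)*(k^3 - 2*k^2 - 19*k + 20) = k*(k - 5)*(k^2 + 3*k - 4) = k*(k - 5)*(k + 4)*(k - 1)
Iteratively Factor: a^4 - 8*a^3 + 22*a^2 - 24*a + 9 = (a - 1)*(a^3 - 7*a^2 + 15*a - 9) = (a - 1)^2*(a^2 - 6*a + 9) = (a - 3)*(a - 1)^2*(a - 3)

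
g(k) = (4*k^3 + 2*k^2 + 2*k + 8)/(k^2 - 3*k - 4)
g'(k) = (3 - 2*k)*(4*k^3 + 2*k^2 + 2*k + 8)/(k^2 - 3*k - 4)^2 + (12*k^2 + 4*k + 2)/(k^2 - 3*k - 4) = 4*(k^4 - 6*k^3 - 14*k^2 - 8*k + 4)/(k^4 - 6*k^3 + k^2 + 24*k + 16)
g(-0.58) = -3.50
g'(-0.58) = 5.64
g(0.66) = -2.05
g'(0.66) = -1.16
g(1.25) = -3.46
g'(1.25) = -3.88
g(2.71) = -22.51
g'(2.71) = -32.48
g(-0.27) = -2.41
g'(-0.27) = 2.17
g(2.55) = -17.96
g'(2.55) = -24.85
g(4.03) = 2056.63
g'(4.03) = -67551.52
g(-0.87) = -8.12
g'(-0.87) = 48.77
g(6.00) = 68.29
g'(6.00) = -11.18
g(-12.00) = -37.73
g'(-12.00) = 3.77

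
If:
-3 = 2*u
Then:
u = -3/2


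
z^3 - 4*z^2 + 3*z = z*(z - 3)*(z - 1)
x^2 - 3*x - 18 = (x - 6)*(x + 3)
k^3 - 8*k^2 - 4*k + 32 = (k - 8)*(k - 2)*(k + 2)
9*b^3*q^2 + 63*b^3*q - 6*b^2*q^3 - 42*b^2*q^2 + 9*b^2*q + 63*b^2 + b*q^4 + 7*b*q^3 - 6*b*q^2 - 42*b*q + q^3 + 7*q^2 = (-3*b + q)^2*(q + 7)*(b*q + 1)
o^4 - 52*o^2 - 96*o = o*(o - 8)*(o + 2)*(o + 6)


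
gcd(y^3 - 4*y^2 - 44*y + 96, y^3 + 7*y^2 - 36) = y^2 + 4*y - 12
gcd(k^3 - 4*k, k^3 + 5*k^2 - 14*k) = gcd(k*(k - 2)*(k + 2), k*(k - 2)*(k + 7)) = k^2 - 2*k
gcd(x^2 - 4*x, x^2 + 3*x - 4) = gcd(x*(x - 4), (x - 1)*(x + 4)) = 1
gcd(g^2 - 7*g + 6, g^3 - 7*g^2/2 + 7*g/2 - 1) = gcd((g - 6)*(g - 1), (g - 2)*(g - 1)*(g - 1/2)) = g - 1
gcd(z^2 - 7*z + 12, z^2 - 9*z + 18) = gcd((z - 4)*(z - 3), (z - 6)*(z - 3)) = z - 3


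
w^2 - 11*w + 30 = (w - 6)*(w - 5)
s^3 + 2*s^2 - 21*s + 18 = (s - 3)*(s - 1)*(s + 6)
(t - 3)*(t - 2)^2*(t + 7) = t^4 - 33*t^2 + 100*t - 84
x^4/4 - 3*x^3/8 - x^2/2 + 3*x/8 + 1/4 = (x/4 + 1/4)*(x - 2)*(x - 1)*(x + 1/2)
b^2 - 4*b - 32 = (b - 8)*(b + 4)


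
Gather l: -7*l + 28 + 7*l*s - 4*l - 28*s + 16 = l*(7*s - 11) - 28*s + 44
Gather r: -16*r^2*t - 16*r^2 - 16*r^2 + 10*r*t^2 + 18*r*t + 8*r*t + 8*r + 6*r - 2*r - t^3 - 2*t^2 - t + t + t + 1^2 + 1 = r^2*(-16*t - 32) + r*(10*t^2 + 26*t + 12) - t^3 - 2*t^2 + t + 2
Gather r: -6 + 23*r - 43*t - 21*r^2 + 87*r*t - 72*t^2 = -21*r^2 + r*(87*t + 23) - 72*t^2 - 43*t - 6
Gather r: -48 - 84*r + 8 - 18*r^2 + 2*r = -18*r^2 - 82*r - 40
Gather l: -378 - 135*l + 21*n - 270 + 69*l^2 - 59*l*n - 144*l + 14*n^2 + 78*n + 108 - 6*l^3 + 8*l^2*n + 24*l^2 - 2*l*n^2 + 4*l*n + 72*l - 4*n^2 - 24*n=-6*l^3 + l^2*(8*n + 93) + l*(-2*n^2 - 55*n - 207) + 10*n^2 + 75*n - 540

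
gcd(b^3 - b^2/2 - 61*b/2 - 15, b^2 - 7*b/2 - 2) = b + 1/2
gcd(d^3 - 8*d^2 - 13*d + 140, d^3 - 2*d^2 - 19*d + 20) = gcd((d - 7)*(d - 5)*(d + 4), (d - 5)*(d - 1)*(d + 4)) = d^2 - d - 20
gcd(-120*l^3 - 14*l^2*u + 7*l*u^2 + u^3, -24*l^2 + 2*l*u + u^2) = -24*l^2 + 2*l*u + u^2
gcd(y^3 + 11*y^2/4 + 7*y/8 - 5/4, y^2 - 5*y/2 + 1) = y - 1/2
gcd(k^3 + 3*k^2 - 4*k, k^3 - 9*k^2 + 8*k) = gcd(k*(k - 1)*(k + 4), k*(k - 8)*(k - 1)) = k^2 - k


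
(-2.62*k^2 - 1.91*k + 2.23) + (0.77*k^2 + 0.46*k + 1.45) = -1.85*k^2 - 1.45*k + 3.68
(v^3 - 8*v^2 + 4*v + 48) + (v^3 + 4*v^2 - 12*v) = 2*v^3 - 4*v^2 - 8*v + 48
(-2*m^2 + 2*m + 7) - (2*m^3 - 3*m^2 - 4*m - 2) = -2*m^3 + m^2 + 6*m + 9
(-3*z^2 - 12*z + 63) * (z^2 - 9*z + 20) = -3*z^4 + 15*z^3 + 111*z^2 - 807*z + 1260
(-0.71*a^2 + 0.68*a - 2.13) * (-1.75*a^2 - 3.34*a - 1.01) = 1.2425*a^4 + 1.1814*a^3 + 2.1734*a^2 + 6.4274*a + 2.1513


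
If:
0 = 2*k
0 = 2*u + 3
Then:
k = 0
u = -3/2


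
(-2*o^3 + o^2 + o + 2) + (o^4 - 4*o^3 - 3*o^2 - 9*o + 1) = o^4 - 6*o^3 - 2*o^2 - 8*o + 3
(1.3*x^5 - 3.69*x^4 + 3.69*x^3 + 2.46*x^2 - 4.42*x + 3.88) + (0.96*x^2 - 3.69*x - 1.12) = 1.3*x^5 - 3.69*x^4 + 3.69*x^3 + 3.42*x^2 - 8.11*x + 2.76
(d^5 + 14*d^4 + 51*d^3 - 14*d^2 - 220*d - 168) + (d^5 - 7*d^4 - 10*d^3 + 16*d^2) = 2*d^5 + 7*d^4 + 41*d^3 + 2*d^2 - 220*d - 168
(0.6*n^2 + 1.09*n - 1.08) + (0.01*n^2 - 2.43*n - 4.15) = 0.61*n^2 - 1.34*n - 5.23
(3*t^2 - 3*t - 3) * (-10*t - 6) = -30*t^3 + 12*t^2 + 48*t + 18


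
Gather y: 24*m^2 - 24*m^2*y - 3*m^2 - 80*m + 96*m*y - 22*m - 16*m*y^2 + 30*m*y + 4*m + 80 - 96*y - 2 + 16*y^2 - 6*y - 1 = 21*m^2 - 98*m + y^2*(16 - 16*m) + y*(-24*m^2 + 126*m - 102) + 77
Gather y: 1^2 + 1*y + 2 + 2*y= 3*y + 3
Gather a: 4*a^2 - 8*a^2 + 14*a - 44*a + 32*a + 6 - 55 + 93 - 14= -4*a^2 + 2*a + 30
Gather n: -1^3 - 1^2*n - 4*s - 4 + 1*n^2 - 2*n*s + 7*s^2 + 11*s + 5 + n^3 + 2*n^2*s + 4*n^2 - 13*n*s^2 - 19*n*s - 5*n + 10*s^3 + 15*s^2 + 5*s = n^3 + n^2*(2*s + 5) + n*(-13*s^2 - 21*s - 6) + 10*s^3 + 22*s^2 + 12*s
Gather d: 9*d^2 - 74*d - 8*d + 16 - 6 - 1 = 9*d^2 - 82*d + 9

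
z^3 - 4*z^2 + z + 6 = (z - 3)*(z - 2)*(z + 1)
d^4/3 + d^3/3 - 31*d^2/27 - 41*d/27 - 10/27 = (d/3 + 1/3)*(d - 2)*(d + 1/3)*(d + 5/3)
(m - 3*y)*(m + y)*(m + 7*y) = m^3 + 5*m^2*y - 17*m*y^2 - 21*y^3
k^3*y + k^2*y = k^2*(k*y + y)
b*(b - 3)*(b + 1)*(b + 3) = b^4 + b^3 - 9*b^2 - 9*b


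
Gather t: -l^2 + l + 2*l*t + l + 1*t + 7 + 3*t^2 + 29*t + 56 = -l^2 + 2*l + 3*t^2 + t*(2*l + 30) + 63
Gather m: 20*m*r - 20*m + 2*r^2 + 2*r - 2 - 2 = m*(20*r - 20) + 2*r^2 + 2*r - 4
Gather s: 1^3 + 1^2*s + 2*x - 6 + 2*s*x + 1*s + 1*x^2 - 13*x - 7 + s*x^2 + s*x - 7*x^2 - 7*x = s*(x^2 + 3*x + 2) - 6*x^2 - 18*x - 12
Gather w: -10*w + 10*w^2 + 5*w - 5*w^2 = 5*w^2 - 5*w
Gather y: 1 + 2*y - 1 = 2*y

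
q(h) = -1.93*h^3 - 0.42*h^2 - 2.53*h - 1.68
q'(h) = -5.79*h^2 - 0.84*h - 2.53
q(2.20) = -29.83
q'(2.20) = -32.40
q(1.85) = -20.02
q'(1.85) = -23.90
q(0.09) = -1.91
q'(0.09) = -2.65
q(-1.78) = 12.38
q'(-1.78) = -19.38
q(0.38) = -2.81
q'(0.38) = -3.69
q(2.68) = -48.63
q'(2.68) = -46.37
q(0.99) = -6.47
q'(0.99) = -9.04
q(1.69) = -16.47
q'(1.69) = -20.49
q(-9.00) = 1394.04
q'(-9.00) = -463.96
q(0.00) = -1.68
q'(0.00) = -2.53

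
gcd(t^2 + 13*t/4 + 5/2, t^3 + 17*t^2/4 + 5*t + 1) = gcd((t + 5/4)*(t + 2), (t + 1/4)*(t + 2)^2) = t + 2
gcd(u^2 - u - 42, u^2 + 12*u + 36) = u + 6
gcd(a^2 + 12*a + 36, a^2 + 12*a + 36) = a^2 + 12*a + 36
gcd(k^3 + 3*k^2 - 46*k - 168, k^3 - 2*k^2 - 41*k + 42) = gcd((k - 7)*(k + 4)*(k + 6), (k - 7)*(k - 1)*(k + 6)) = k^2 - k - 42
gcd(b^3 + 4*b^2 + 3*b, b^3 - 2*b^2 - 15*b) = b^2 + 3*b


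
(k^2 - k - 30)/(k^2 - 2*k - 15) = (-k^2 + k + 30)/(-k^2 + 2*k + 15)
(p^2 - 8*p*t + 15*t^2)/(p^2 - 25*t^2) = (p - 3*t)/(p + 5*t)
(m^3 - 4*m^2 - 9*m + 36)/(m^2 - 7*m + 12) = m + 3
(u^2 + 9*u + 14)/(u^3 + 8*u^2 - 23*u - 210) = (u + 2)/(u^2 + u - 30)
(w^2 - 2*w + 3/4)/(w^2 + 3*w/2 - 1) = (w - 3/2)/(w + 2)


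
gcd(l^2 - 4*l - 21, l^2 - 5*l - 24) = l + 3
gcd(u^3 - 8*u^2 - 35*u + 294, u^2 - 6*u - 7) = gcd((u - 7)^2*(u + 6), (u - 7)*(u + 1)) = u - 7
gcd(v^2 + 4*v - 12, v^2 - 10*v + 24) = 1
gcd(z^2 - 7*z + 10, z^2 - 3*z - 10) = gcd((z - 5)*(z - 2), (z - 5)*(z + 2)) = z - 5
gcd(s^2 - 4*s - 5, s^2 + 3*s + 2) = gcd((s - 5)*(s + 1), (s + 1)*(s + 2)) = s + 1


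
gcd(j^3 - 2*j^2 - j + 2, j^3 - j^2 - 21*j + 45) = 1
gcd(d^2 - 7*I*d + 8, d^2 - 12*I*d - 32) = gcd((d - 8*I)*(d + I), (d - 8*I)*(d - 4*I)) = d - 8*I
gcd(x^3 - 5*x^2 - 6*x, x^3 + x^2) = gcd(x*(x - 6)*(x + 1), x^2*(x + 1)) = x^2 + x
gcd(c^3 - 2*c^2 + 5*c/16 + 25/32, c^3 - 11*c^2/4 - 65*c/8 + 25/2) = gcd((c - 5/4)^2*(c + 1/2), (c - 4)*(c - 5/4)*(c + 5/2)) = c - 5/4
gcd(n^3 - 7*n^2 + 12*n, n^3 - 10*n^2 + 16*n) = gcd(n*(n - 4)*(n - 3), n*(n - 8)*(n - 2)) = n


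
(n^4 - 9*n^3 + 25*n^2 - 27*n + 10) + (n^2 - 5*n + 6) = n^4 - 9*n^3 + 26*n^2 - 32*n + 16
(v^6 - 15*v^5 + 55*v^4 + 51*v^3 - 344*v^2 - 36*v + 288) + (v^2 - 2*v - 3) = v^6 - 15*v^5 + 55*v^4 + 51*v^3 - 343*v^2 - 38*v + 285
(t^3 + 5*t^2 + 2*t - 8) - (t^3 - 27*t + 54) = 5*t^2 + 29*t - 62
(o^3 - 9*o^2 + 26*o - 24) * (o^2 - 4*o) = o^5 - 13*o^4 + 62*o^3 - 128*o^2 + 96*o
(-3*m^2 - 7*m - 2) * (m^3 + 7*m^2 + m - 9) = -3*m^5 - 28*m^4 - 54*m^3 + 6*m^2 + 61*m + 18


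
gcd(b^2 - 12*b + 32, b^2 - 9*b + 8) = b - 8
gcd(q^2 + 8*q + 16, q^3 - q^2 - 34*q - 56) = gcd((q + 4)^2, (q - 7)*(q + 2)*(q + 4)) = q + 4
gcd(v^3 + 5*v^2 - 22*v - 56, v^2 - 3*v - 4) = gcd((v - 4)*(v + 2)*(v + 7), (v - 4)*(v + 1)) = v - 4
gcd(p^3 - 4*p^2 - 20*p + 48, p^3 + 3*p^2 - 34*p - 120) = p^2 - 2*p - 24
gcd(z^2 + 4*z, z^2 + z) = z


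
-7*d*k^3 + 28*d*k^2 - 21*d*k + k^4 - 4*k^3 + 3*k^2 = k*(-7*d + k)*(k - 3)*(k - 1)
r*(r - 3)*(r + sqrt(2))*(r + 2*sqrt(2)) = r^4 - 3*r^3 + 3*sqrt(2)*r^3 - 9*sqrt(2)*r^2 + 4*r^2 - 12*r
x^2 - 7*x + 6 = (x - 6)*(x - 1)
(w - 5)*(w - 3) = w^2 - 8*w + 15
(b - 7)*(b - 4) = b^2 - 11*b + 28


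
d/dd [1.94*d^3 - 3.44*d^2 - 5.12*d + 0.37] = 5.82*d^2 - 6.88*d - 5.12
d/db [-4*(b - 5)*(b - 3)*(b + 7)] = -12*b^2 + 8*b + 164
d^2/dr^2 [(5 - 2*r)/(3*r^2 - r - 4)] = 2*((2*r - 5)*(6*r - 1)^2 + (18*r - 17)*(-3*r^2 + r + 4))/(-3*r^2 + r + 4)^3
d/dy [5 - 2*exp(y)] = -2*exp(y)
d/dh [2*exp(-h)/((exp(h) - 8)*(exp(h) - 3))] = 2*(-3*exp(2*h) + 22*exp(h) - 24)*exp(-h)/(exp(4*h) - 22*exp(3*h) + 169*exp(2*h) - 528*exp(h) + 576)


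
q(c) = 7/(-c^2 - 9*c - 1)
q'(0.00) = 63.00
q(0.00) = -7.00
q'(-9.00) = -63.00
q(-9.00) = -7.00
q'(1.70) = 0.24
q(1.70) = -0.36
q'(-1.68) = 0.31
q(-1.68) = 0.62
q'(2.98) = 0.08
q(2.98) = -0.19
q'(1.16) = 0.48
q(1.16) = -0.55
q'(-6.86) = -0.18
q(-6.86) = 0.51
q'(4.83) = 0.03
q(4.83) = -0.10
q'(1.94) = 0.18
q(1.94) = -0.31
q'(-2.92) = 0.08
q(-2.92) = 0.42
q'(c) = 7*(2*c + 9)/(-c^2 - 9*c - 1)^2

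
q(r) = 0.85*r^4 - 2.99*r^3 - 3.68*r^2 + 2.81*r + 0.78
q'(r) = 3.4*r^3 - 8.97*r^2 - 7.36*r + 2.81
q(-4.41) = 494.75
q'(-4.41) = -430.79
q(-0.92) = -1.98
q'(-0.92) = -0.66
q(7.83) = 1556.78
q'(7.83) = 1027.41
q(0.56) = 0.76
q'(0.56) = -3.53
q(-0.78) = -1.92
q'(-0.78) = 1.48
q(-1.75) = 8.59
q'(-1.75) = -30.00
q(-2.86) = 89.46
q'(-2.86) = -129.05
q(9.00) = 3125.13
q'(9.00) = 1688.60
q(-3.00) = 108.81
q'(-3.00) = -147.64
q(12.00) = 11963.46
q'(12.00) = 4498.01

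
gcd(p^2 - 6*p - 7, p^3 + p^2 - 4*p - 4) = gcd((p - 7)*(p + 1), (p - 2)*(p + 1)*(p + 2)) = p + 1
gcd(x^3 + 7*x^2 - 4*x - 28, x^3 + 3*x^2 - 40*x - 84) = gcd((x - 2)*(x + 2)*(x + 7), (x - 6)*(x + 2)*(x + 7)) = x^2 + 9*x + 14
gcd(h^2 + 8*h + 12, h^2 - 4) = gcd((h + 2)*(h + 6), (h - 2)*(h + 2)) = h + 2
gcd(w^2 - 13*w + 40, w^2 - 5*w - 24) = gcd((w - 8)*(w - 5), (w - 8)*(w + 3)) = w - 8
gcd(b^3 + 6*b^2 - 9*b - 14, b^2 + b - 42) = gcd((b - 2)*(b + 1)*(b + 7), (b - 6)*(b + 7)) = b + 7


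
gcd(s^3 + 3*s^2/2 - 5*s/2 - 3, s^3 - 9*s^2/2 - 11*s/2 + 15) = s^2 + s/2 - 3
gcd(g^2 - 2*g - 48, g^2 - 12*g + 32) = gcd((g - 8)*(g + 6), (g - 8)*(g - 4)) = g - 8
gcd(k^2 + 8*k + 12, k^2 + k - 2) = k + 2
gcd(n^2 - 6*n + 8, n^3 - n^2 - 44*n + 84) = n - 2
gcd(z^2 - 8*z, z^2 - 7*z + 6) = 1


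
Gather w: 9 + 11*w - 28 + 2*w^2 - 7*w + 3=2*w^2 + 4*w - 16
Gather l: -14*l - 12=-14*l - 12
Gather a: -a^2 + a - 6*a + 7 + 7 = -a^2 - 5*a + 14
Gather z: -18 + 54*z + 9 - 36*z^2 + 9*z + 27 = -36*z^2 + 63*z + 18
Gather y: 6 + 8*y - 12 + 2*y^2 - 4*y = 2*y^2 + 4*y - 6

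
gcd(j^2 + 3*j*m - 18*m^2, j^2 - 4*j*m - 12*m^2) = 1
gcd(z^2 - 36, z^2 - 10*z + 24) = z - 6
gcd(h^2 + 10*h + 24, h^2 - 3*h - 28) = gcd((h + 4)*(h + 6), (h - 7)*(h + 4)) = h + 4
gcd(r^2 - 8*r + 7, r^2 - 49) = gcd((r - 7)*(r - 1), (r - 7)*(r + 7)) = r - 7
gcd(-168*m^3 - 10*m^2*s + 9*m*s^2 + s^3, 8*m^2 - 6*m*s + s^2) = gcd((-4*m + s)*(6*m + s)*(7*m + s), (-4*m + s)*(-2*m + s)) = -4*m + s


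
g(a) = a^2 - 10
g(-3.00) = -1.00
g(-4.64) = 11.53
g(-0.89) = -9.21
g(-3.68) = 3.54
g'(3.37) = 6.74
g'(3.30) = 6.60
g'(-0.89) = -1.78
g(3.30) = 0.89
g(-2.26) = -4.89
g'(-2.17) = -4.34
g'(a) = 2*a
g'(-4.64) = -9.28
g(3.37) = 1.36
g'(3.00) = 6.00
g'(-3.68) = -7.36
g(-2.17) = -5.29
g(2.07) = -5.72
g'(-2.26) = -4.52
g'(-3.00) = -6.00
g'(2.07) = 4.14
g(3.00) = -1.00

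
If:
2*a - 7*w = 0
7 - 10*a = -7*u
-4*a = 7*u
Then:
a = 1/2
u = -2/7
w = 1/7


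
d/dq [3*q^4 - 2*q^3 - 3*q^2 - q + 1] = 12*q^3 - 6*q^2 - 6*q - 1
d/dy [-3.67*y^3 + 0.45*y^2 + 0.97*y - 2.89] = -11.01*y^2 + 0.9*y + 0.97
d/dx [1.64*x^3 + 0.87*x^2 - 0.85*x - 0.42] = 4.92*x^2 + 1.74*x - 0.85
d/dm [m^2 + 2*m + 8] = 2*m + 2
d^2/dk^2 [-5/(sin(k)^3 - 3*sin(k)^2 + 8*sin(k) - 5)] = 5*(9*sin(k)^6 - 33*sin(k)^5 + 40*sin(k)^4 + 21*sin(k)^3 - 98*sin(k)^2 + 154*sin(k) - 98)/(sin(k)^3 - 3*sin(k)^2 + 8*sin(k) - 5)^3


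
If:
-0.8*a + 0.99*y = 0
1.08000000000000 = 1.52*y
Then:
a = 0.88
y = 0.71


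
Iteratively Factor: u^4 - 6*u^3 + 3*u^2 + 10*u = (u + 1)*(u^3 - 7*u^2 + 10*u) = u*(u + 1)*(u^2 - 7*u + 10) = u*(u - 2)*(u + 1)*(u - 5)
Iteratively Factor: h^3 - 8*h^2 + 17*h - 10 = (h - 2)*(h^2 - 6*h + 5) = (h - 5)*(h - 2)*(h - 1)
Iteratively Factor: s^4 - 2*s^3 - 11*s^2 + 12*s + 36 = (s + 2)*(s^3 - 4*s^2 - 3*s + 18) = (s - 3)*(s + 2)*(s^2 - s - 6) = (s - 3)*(s + 2)^2*(s - 3)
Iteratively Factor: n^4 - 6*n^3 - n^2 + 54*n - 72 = (n - 3)*(n^3 - 3*n^2 - 10*n + 24) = (n - 3)*(n + 3)*(n^2 - 6*n + 8) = (n - 3)*(n - 2)*(n + 3)*(n - 4)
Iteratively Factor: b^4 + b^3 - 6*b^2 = (b - 2)*(b^3 + 3*b^2) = (b - 2)*(b + 3)*(b^2) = b*(b - 2)*(b + 3)*(b)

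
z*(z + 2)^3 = z^4 + 6*z^3 + 12*z^2 + 8*z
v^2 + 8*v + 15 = (v + 3)*(v + 5)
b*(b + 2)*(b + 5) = b^3 + 7*b^2 + 10*b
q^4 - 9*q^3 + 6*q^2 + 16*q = q*(q - 8)*(q - 2)*(q + 1)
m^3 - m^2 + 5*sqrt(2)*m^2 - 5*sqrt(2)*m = m*(m - 1)*(m + 5*sqrt(2))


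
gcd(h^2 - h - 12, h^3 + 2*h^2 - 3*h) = h + 3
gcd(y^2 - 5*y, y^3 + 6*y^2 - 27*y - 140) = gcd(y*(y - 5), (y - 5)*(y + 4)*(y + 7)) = y - 5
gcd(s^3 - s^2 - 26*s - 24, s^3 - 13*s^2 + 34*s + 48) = s^2 - 5*s - 6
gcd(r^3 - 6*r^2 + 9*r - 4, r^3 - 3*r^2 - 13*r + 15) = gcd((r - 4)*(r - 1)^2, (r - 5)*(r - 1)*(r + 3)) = r - 1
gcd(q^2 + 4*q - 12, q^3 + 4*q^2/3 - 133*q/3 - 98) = q + 6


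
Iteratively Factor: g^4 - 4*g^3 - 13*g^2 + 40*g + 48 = (g + 1)*(g^3 - 5*g^2 - 8*g + 48) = (g - 4)*(g + 1)*(g^2 - g - 12) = (g - 4)*(g + 1)*(g + 3)*(g - 4)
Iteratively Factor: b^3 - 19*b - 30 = (b + 2)*(b^2 - 2*b - 15) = (b + 2)*(b + 3)*(b - 5)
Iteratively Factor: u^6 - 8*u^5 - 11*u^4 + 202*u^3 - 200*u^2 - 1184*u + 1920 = (u + 4)*(u^5 - 12*u^4 + 37*u^3 + 54*u^2 - 416*u + 480) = (u - 5)*(u + 4)*(u^4 - 7*u^3 + 2*u^2 + 64*u - 96) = (u - 5)*(u - 4)*(u + 4)*(u^3 - 3*u^2 - 10*u + 24) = (u - 5)*(u - 4)^2*(u + 4)*(u^2 + u - 6) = (u - 5)*(u - 4)^2*(u + 3)*(u + 4)*(u - 2)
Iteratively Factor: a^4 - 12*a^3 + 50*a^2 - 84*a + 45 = (a - 3)*(a^3 - 9*a^2 + 23*a - 15) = (a - 3)^2*(a^2 - 6*a + 5) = (a - 3)^2*(a - 1)*(a - 5)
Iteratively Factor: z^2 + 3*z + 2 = (z + 1)*(z + 2)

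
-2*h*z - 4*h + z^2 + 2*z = (-2*h + z)*(z + 2)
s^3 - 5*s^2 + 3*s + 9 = (s - 3)^2*(s + 1)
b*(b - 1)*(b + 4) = b^3 + 3*b^2 - 4*b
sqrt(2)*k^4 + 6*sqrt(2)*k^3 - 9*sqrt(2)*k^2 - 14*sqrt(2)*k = k*(k - 2)*(k + 7)*(sqrt(2)*k + sqrt(2))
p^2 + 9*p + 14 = (p + 2)*(p + 7)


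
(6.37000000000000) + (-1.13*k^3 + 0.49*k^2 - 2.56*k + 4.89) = -1.13*k^3 + 0.49*k^2 - 2.56*k + 11.26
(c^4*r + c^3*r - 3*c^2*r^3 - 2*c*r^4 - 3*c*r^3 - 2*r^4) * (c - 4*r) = c^5*r - 4*c^4*r^2 + c^4*r - 3*c^3*r^3 - 4*c^3*r^2 + 10*c^2*r^4 - 3*c^2*r^3 + 8*c*r^5 + 10*c*r^4 + 8*r^5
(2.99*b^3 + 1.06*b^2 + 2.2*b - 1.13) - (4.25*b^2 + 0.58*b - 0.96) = 2.99*b^3 - 3.19*b^2 + 1.62*b - 0.17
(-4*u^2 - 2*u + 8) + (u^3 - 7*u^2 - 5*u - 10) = u^3 - 11*u^2 - 7*u - 2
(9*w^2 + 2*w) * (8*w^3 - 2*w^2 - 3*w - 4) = 72*w^5 - 2*w^4 - 31*w^3 - 42*w^2 - 8*w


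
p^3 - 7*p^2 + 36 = (p - 6)*(p - 3)*(p + 2)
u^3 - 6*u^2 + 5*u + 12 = (u - 4)*(u - 3)*(u + 1)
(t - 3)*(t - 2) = t^2 - 5*t + 6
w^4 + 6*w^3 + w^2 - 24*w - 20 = (w - 2)*(w + 1)*(w + 2)*(w + 5)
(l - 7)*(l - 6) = l^2 - 13*l + 42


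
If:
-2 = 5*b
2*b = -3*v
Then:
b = -2/5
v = 4/15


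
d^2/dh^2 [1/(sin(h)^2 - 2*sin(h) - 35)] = 2*(-2*sin(h)^4 + 3*sin(h)^3 - 69*sin(h)^2 + 29*sin(h) + 39)/((sin(h) - 7)^3*(sin(h) + 5)^3)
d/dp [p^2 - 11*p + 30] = 2*p - 11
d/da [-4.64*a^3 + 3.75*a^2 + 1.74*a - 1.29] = -13.92*a^2 + 7.5*a + 1.74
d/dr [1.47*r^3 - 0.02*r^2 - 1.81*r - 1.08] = 4.41*r^2 - 0.04*r - 1.81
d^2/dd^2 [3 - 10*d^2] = -20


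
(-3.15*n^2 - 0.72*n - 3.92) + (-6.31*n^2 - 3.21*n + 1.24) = -9.46*n^2 - 3.93*n - 2.68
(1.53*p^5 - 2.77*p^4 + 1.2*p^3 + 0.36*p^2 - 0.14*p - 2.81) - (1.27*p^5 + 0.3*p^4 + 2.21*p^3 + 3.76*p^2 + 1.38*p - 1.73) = 0.26*p^5 - 3.07*p^4 - 1.01*p^3 - 3.4*p^2 - 1.52*p - 1.08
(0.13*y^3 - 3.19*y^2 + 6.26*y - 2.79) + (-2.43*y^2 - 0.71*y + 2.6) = 0.13*y^3 - 5.62*y^2 + 5.55*y - 0.19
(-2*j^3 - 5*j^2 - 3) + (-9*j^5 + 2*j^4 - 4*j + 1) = -9*j^5 + 2*j^4 - 2*j^3 - 5*j^2 - 4*j - 2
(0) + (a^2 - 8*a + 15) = a^2 - 8*a + 15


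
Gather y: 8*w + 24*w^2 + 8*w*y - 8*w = 24*w^2 + 8*w*y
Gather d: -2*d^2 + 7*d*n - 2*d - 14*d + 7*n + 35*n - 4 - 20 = -2*d^2 + d*(7*n - 16) + 42*n - 24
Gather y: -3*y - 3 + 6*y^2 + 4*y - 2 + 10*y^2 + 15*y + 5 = 16*y^2 + 16*y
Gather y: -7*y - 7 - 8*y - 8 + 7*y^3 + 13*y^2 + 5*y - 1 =7*y^3 + 13*y^2 - 10*y - 16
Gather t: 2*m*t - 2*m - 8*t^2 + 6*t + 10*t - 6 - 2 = -2*m - 8*t^2 + t*(2*m + 16) - 8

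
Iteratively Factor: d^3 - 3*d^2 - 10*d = (d - 5)*(d^2 + 2*d) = d*(d - 5)*(d + 2)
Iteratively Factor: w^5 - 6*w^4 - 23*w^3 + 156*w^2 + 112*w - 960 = (w + 3)*(w^4 - 9*w^3 + 4*w^2 + 144*w - 320) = (w - 4)*(w + 3)*(w^3 - 5*w^2 - 16*w + 80) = (w - 4)*(w + 3)*(w + 4)*(w^2 - 9*w + 20) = (w - 4)^2*(w + 3)*(w + 4)*(w - 5)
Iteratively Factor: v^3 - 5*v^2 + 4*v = (v - 1)*(v^2 - 4*v) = (v - 4)*(v - 1)*(v)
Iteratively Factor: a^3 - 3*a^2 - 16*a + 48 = (a - 4)*(a^2 + a - 12) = (a - 4)*(a - 3)*(a + 4)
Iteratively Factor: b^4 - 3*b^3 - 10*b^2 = (b)*(b^3 - 3*b^2 - 10*b) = b*(b - 5)*(b^2 + 2*b) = b*(b - 5)*(b + 2)*(b)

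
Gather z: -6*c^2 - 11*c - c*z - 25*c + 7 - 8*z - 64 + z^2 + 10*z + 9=-6*c^2 - 36*c + z^2 + z*(2 - c) - 48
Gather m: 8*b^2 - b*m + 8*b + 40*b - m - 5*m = 8*b^2 + 48*b + m*(-b - 6)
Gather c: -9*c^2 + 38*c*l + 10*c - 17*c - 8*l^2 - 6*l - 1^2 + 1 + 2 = -9*c^2 + c*(38*l - 7) - 8*l^2 - 6*l + 2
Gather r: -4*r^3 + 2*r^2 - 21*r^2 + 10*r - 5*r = -4*r^3 - 19*r^2 + 5*r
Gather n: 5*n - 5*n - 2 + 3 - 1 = 0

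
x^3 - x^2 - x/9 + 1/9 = (x - 1)*(x - 1/3)*(x + 1/3)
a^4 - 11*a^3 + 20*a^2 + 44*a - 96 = (a - 8)*(a - 3)*(a - 2)*(a + 2)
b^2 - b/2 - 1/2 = (b - 1)*(b + 1/2)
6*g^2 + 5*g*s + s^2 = (2*g + s)*(3*g + s)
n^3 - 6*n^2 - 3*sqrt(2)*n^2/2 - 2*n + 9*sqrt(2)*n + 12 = (n - 6)*(n - 2*sqrt(2))*(n + sqrt(2)/2)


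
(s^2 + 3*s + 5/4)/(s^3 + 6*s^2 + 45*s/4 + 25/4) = (2*s + 1)/(2*s^2 + 7*s + 5)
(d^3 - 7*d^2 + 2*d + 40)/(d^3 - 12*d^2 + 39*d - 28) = (d^2 - 3*d - 10)/(d^2 - 8*d + 7)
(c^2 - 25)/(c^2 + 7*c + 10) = (c - 5)/(c + 2)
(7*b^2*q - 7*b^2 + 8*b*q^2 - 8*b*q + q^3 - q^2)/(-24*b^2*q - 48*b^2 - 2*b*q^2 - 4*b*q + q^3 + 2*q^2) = (-7*b^2*q + 7*b^2 - 8*b*q^2 + 8*b*q - q^3 + q^2)/(24*b^2*q + 48*b^2 + 2*b*q^2 + 4*b*q - q^3 - 2*q^2)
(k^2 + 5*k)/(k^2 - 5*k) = (k + 5)/(k - 5)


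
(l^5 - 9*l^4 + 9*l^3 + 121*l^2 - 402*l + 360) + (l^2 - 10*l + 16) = l^5 - 9*l^4 + 9*l^3 + 122*l^2 - 412*l + 376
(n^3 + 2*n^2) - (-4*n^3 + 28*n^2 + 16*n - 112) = 5*n^3 - 26*n^2 - 16*n + 112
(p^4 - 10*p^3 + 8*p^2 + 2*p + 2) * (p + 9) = p^5 - p^4 - 82*p^3 + 74*p^2 + 20*p + 18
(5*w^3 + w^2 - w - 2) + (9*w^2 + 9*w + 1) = 5*w^3 + 10*w^2 + 8*w - 1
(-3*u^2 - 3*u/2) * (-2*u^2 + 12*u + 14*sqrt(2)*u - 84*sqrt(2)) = 6*u^4 - 42*sqrt(2)*u^3 - 33*u^3 - 18*u^2 + 231*sqrt(2)*u^2 + 126*sqrt(2)*u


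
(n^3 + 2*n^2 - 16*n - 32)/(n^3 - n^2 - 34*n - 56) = (n - 4)/(n - 7)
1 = 1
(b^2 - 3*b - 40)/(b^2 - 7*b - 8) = (b + 5)/(b + 1)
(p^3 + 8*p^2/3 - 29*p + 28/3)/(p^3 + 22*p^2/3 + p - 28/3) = (3*p^2 - 13*p + 4)/(3*p^2 + p - 4)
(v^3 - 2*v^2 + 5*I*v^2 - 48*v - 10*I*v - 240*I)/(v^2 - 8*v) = v + 6 + 5*I + 30*I/v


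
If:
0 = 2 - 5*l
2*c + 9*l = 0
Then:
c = -9/5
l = 2/5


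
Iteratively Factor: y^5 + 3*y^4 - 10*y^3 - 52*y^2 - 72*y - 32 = (y - 4)*(y^4 + 7*y^3 + 18*y^2 + 20*y + 8) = (y - 4)*(y + 2)*(y^3 + 5*y^2 + 8*y + 4) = (y - 4)*(y + 2)^2*(y^2 + 3*y + 2) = (y - 4)*(y + 2)^3*(y + 1)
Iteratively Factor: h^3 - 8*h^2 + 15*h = (h - 5)*(h^2 - 3*h) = h*(h - 5)*(h - 3)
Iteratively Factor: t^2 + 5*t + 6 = (t + 2)*(t + 3)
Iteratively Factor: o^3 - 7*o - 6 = (o - 3)*(o^2 + 3*o + 2) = (o - 3)*(o + 1)*(o + 2)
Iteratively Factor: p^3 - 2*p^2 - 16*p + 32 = (p + 4)*(p^2 - 6*p + 8) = (p - 4)*(p + 4)*(p - 2)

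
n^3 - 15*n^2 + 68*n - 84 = (n - 7)*(n - 6)*(n - 2)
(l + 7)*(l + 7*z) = l^2 + 7*l*z + 7*l + 49*z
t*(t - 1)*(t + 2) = t^3 + t^2 - 2*t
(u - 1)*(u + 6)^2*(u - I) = u^4 + 11*u^3 - I*u^3 + 24*u^2 - 11*I*u^2 - 36*u - 24*I*u + 36*I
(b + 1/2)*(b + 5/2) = b^2 + 3*b + 5/4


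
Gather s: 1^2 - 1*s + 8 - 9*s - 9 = -10*s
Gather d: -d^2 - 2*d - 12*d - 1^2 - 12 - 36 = -d^2 - 14*d - 49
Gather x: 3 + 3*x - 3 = 3*x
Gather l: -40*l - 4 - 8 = -40*l - 12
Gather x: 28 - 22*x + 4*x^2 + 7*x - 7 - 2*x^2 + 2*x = 2*x^2 - 13*x + 21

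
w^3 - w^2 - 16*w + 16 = (w - 4)*(w - 1)*(w + 4)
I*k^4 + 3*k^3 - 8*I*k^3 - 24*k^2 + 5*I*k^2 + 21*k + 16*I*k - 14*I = (k - 7)*(k - 2*I)*(k - I)*(I*k - I)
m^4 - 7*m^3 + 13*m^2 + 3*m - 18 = (m - 3)^2*(m - 2)*(m + 1)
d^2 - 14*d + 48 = (d - 8)*(d - 6)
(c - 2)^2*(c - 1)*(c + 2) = c^4 - 3*c^3 - 2*c^2 + 12*c - 8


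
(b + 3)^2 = b^2 + 6*b + 9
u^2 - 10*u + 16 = (u - 8)*(u - 2)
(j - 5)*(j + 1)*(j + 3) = j^3 - j^2 - 17*j - 15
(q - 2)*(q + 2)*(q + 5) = q^3 + 5*q^2 - 4*q - 20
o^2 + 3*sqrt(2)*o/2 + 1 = (o + sqrt(2)/2)*(o + sqrt(2))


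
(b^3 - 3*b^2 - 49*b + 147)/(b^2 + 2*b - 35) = (b^2 - 10*b + 21)/(b - 5)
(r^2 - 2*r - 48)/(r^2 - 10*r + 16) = (r + 6)/(r - 2)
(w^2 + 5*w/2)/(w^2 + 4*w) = (w + 5/2)/(w + 4)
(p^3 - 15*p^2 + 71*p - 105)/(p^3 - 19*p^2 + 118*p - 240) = (p^2 - 10*p + 21)/(p^2 - 14*p + 48)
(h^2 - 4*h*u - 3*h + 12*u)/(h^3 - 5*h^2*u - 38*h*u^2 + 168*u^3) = (3 - h)/(-h^2 + h*u + 42*u^2)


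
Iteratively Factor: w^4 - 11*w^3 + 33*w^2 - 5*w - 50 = (w + 1)*(w^3 - 12*w^2 + 45*w - 50) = (w - 5)*(w + 1)*(w^2 - 7*w + 10) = (w - 5)*(w - 2)*(w + 1)*(w - 5)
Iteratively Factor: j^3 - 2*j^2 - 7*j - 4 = (j + 1)*(j^2 - 3*j - 4) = (j + 1)^2*(j - 4)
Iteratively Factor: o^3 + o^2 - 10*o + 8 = (o - 1)*(o^2 + 2*o - 8) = (o - 2)*(o - 1)*(o + 4)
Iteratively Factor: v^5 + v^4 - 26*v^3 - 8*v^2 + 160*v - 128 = (v - 2)*(v^4 + 3*v^3 - 20*v^2 - 48*v + 64) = (v - 4)*(v - 2)*(v^3 + 7*v^2 + 8*v - 16) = (v - 4)*(v - 2)*(v + 4)*(v^2 + 3*v - 4) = (v - 4)*(v - 2)*(v - 1)*(v + 4)*(v + 4)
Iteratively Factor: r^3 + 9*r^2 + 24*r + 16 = (r + 4)*(r^2 + 5*r + 4) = (r + 4)^2*(r + 1)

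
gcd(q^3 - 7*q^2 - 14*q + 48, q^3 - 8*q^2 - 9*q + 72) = q^2 - 5*q - 24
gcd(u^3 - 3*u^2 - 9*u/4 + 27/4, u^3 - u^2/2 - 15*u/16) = 1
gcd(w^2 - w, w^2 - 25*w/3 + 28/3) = 1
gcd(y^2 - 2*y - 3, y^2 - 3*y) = y - 3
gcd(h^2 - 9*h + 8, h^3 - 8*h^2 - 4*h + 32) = h - 8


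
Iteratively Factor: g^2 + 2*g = (g)*(g + 2)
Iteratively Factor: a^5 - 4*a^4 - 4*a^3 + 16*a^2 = (a - 2)*(a^4 - 2*a^3 - 8*a^2) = a*(a - 2)*(a^3 - 2*a^2 - 8*a) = a^2*(a - 2)*(a^2 - 2*a - 8) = a^2*(a - 2)*(a + 2)*(a - 4)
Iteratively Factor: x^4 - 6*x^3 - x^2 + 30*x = (x)*(x^3 - 6*x^2 - x + 30) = x*(x - 3)*(x^2 - 3*x - 10) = x*(x - 3)*(x + 2)*(x - 5)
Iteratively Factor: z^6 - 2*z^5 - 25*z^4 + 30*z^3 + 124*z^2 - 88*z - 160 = (z + 2)*(z^5 - 4*z^4 - 17*z^3 + 64*z^2 - 4*z - 80) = (z - 2)*(z + 2)*(z^4 - 2*z^3 - 21*z^2 + 22*z + 40) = (z - 5)*(z - 2)*(z + 2)*(z^3 + 3*z^2 - 6*z - 8) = (z - 5)*(z - 2)^2*(z + 2)*(z^2 + 5*z + 4) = (z - 5)*(z - 2)^2*(z + 1)*(z + 2)*(z + 4)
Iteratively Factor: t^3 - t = (t + 1)*(t^2 - t) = (t - 1)*(t + 1)*(t)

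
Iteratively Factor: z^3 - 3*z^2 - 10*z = (z + 2)*(z^2 - 5*z) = (z - 5)*(z + 2)*(z)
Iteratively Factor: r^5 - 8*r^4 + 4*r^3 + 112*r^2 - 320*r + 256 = (r - 2)*(r^4 - 6*r^3 - 8*r^2 + 96*r - 128) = (r - 4)*(r - 2)*(r^3 - 2*r^2 - 16*r + 32) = (r - 4)^2*(r - 2)*(r^2 + 2*r - 8) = (r - 4)^2*(r - 2)^2*(r + 4)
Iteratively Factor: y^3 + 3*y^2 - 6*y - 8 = (y + 1)*(y^2 + 2*y - 8) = (y + 1)*(y + 4)*(y - 2)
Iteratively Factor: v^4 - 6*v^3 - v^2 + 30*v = (v - 3)*(v^3 - 3*v^2 - 10*v) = v*(v - 3)*(v^2 - 3*v - 10) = v*(v - 3)*(v + 2)*(v - 5)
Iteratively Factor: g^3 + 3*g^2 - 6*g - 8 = (g + 4)*(g^2 - g - 2) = (g + 1)*(g + 4)*(g - 2)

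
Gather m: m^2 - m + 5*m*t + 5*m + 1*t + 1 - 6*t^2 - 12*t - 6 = m^2 + m*(5*t + 4) - 6*t^2 - 11*t - 5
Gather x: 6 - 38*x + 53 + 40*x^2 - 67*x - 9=40*x^2 - 105*x + 50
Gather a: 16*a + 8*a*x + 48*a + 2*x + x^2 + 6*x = a*(8*x + 64) + x^2 + 8*x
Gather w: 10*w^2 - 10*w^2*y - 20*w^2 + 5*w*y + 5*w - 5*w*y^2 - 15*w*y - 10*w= w^2*(-10*y - 10) + w*(-5*y^2 - 10*y - 5)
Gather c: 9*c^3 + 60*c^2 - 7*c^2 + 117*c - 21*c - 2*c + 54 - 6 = 9*c^3 + 53*c^2 + 94*c + 48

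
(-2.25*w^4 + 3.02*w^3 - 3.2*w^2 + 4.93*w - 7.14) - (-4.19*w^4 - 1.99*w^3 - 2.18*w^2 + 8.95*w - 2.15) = 1.94*w^4 + 5.01*w^3 - 1.02*w^2 - 4.02*w - 4.99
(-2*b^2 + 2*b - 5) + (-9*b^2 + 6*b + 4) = -11*b^2 + 8*b - 1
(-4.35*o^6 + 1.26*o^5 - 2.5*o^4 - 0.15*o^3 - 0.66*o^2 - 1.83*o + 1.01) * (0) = 0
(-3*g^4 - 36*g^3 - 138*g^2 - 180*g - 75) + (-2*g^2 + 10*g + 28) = -3*g^4 - 36*g^3 - 140*g^2 - 170*g - 47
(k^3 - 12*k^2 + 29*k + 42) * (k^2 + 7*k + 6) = k^5 - 5*k^4 - 49*k^3 + 173*k^2 + 468*k + 252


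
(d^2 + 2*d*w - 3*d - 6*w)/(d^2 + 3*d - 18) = (d + 2*w)/(d + 6)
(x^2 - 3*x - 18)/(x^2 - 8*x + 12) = (x + 3)/(x - 2)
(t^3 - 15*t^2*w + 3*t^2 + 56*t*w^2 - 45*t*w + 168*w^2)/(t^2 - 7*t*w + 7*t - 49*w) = (t^2 - 8*t*w + 3*t - 24*w)/(t + 7)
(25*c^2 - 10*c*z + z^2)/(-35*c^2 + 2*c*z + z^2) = (-5*c + z)/(7*c + z)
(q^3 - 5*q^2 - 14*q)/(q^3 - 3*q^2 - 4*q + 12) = q*(q - 7)/(q^2 - 5*q + 6)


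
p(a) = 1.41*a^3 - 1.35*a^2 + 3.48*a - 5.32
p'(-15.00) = 995.73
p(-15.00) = -5120.02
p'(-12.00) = 645.00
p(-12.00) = -2677.96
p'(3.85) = 55.78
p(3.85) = 68.53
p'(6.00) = 139.56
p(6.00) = 271.52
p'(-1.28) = 13.87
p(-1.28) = -14.94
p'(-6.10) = 177.35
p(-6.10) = -396.82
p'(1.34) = 7.46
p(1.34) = 0.31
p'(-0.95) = 9.86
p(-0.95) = -11.05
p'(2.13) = 16.92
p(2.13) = 9.59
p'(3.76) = 53.13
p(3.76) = 63.63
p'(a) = 4.23*a^2 - 2.7*a + 3.48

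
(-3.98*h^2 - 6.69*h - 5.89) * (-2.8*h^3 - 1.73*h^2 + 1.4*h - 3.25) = 11.144*h^5 + 25.6174*h^4 + 22.4937*h^3 + 13.7587*h^2 + 13.4965*h + 19.1425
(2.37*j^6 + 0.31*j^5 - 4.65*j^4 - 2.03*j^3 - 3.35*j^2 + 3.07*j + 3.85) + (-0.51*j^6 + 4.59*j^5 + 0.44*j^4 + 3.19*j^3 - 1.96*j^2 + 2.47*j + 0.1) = 1.86*j^6 + 4.9*j^5 - 4.21*j^4 + 1.16*j^3 - 5.31*j^2 + 5.54*j + 3.95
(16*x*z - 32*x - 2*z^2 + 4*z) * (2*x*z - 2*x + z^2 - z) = 32*x^2*z^2 - 96*x^2*z + 64*x^2 + 12*x*z^3 - 36*x*z^2 + 24*x*z - 2*z^4 + 6*z^3 - 4*z^2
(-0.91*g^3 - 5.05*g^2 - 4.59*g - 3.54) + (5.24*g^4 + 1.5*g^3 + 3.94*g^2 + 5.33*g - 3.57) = 5.24*g^4 + 0.59*g^3 - 1.11*g^2 + 0.74*g - 7.11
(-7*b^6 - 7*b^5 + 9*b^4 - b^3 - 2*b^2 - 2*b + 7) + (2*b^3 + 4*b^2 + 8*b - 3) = -7*b^6 - 7*b^5 + 9*b^4 + b^3 + 2*b^2 + 6*b + 4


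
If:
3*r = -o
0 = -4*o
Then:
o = 0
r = 0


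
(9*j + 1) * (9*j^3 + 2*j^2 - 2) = 81*j^4 + 27*j^3 + 2*j^2 - 18*j - 2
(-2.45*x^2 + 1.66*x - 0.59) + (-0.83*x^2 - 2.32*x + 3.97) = -3.28*x^2 - 0.66*x + 3.38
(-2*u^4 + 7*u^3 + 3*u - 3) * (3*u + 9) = -6*u^5 + 3*u^4 + 63*u^3 + 9*u^2 + 18*u - 27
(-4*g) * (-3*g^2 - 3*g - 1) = 12*g^3 + 12*g^2 + 4*g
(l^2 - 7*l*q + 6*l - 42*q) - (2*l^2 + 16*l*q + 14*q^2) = -l^2 - 23*l*q + 6*l - 14*q^2 - 42*q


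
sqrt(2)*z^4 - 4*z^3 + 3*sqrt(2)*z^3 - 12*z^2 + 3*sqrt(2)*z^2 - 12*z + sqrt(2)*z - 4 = (z + 1)^2*(z - 2*sqrt(2))*(sqrt(2)*z + sqrt(2))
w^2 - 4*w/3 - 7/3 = (w - 7/3)*(w + 1)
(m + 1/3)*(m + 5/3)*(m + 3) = m^3 + 5*m^2 + 59*m/9 + 5/3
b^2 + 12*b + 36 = (b + 6)^2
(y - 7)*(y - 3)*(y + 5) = y^3 - 5*y^2 - 29*y + 105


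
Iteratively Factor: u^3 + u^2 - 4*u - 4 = (u + 2)*(u^2 - u - 2) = (u - 2)*(u + 2)*(u + 1)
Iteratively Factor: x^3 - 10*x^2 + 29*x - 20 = (x - 1)*(x^2 - 9*x + 20) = (x - 4)*(x - 1)*(x - 5)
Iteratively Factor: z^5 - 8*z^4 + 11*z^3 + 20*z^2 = (z - 5)*(z^4 - 3*z^3 - 4*z^2) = (z - 5)*(z - 4)*(z^3 + z^2) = z*(z - 5)*(z - 4)*(z^2 + z) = z^2*(z - 5)*(z - 4)*(z + 1)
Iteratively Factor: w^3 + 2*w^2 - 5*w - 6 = (w - 2)*(w^2 + 4*w + 3) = (w - 2)*(w + 3)*(w + 1)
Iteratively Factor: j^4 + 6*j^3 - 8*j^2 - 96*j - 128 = (j + 2)*(j^3 + 4*j^2 - 16*j - 64) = (j + 2)*(j + 4)*(j^2 - 16) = (j + 2)*(j + 4)^2*(j - 4)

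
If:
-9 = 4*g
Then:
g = -9/4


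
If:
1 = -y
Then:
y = -1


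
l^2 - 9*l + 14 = (l - 7)*(l - 2)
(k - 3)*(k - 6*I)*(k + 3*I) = k^3 - 3*k^2 - 3*I*k^2 + 18*k + 9*I*k - 54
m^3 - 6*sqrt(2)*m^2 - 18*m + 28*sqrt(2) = (m - 7*sqrt(2))*(m - sqrt(2))*(m + 2*sqrt(2))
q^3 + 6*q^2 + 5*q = q*(q + 1)*(q + 5)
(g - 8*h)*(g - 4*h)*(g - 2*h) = g^3 - 14*g^2*h + 56*g*h^2 - 64*h^3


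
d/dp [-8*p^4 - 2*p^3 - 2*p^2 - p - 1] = -32*p^3 - 6*p^2 - 4*p - 1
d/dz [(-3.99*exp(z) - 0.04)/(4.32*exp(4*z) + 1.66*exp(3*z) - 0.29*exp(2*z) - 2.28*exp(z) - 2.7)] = (51.7104*exp(4*z) + 13.938*exp(3*z) - 0.9579*exp(2*z) - 0.0231999999999992*exp(z) + 10.6818)*exp(z)/(18.6624*exp(8*z) + 14.3424*exp(7*z) + 0.25*exp(6*z) - 20.662*exp(5*z) - 30.8135*exp(4*z) - 7.6416*exp(3*z) + 6.7644*exp(2*z) + 12.312*exp(z) + 7.29)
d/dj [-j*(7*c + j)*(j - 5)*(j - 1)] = -21*c*j^2 + 84*c*j - 35*c - 4*j^3 + 18*j^2 - 10*j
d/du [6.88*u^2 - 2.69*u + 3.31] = 13.76*u - 2.69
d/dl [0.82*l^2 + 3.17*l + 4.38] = 1.64*l + 3.17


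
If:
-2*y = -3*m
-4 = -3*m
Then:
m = 4/3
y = 2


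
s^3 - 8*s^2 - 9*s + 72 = (s - 8)*(s - 3)*(s + 3)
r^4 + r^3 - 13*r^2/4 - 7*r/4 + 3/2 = (r - 3/2)*(r - 1/2)*(r + 1)*(r + 2)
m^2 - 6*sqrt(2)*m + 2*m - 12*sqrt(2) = (m + 2)*(m - 6*sqrt(2))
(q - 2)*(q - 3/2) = q^2 - 7*q/2 + 3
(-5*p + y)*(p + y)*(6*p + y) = -30*p^3 - 29*p^2*y + 2*p*y^2 + y^3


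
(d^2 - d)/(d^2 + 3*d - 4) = d/(d + 4)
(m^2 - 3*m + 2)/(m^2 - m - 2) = (m - 1)/(m + 1)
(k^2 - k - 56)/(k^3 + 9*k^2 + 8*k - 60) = (k^2 - k - 56)/(k^3 + 9*k^2 + 8*k - 60)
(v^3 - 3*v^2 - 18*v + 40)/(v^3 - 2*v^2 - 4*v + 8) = (v^2 - v - 20)/(v^2 - 4)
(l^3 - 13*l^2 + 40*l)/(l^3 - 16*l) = (l^2 - 13*l + 40)/(l^2 - 16)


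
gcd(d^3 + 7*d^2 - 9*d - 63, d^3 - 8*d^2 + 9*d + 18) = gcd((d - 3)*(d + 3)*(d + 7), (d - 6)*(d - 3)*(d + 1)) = d - 3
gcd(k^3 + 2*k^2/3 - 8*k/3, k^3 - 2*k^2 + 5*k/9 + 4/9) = k - 4/3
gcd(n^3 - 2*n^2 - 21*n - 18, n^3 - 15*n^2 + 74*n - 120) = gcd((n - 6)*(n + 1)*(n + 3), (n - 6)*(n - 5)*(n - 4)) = n - 6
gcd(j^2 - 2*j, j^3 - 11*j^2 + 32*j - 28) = j - 2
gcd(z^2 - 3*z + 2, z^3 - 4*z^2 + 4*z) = z - 2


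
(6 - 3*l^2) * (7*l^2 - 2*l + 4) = -21*l^4 + 6*l^3 + 30*l^2 - 12*l + 24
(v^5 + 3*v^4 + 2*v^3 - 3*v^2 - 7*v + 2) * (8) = 8*v^5 + 24*v^4 + 16*v^3 - 24*v^2 - 56*v + 16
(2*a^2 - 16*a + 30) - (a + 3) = 2*a^2 - 17*a + 27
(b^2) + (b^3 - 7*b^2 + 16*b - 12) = b^3 - 6*b^2 + 16*b - 12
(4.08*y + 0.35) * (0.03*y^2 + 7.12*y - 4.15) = 0.1224*y^3 + 29.0601*y^2 - 14.44*y - 1.4525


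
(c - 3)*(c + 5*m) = c^2 + 5*c*m - 3*c - 15*m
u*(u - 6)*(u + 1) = u^3 - 5*u^2 - 6*u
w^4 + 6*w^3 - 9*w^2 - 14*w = w*(w - 2)*(w + 1)*(w + 7)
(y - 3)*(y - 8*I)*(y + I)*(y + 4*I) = y^4 - 3*y^3 - 3*I*y^3 + 36*y^2 + 9*I*y^2 - 108*y + 32*I*y - 96*I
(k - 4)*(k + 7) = k^2 + 3*k - 28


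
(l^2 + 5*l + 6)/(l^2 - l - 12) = (l + 2)/(l - 4)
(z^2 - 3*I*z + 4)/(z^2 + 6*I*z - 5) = (z - 4*I)/(z + 5*I)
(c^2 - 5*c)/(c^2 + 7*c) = (c - 5)/(c + 7)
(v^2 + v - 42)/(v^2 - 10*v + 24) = (v + 7)/(v - 4)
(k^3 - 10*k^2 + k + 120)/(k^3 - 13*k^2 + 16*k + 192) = (k - 5)/(k - 8)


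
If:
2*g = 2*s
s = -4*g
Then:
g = 0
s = 0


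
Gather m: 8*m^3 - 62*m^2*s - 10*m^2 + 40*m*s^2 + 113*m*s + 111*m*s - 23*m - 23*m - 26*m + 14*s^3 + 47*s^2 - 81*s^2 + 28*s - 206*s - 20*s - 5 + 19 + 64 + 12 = 8*m^3 + m^2*(-62*s - 10) + m*(40*s^2 + 224*s - 72) + 14*s^3 - 34*s^2 - 198*s + 90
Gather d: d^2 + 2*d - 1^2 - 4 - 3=d^2 + 2*d - 8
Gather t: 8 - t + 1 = 9 - t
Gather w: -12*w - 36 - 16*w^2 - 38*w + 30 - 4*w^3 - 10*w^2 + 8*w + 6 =-4*w^3 - 26*w^2 - 42*w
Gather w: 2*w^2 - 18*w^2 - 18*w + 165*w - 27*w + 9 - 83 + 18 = -16*w^2 + 120*w - 56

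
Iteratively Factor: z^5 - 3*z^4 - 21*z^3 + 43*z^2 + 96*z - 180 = (z + 3)*(z^4 - 6*z^3 - 3*z^2 + 52*z - 60) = (z + 3)^2*(z^3 - 9*z^2 + 24*z - 20) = (z - 5)*(z + 3)^2*(z^2 - 4*z + 4) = (z - 5)*(z - 2)*(z + 3)^2*(z - 2)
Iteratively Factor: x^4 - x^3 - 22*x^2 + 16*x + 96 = (x - 3)*(x^3 + 2*x^2 - 16*x - 32) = (x - 4)*(x - 3)*(x^2 + 6*x + 8) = (x - 4)*(x - 3)*(x + 2)*(x + 4)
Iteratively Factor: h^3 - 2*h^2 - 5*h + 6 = (h - 3)*(h^2 + h - 2) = (h - 3)*(h - 1)*(h + 2)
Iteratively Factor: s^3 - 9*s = (s)*(s^2 - 9) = s*(s + 3)*(s - 3)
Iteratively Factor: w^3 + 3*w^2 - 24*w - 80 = (w + 4)*(w^2 - w - 20) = (w - 5)*(w + 4)*(w + 4)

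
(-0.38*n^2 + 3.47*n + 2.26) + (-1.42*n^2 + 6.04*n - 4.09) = -1.8*n^2 + 9.51*n - 1.83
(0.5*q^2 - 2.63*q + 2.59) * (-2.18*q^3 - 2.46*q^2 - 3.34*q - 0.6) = -1.09*q^5 + 4.5034*q^4 - 0.846400000000001*q^3 + 2.1128*q^2 - 7.0726*q - 1.554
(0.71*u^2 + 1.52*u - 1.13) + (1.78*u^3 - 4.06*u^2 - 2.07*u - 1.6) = 1.78*u^3 - 3.35*u^2 - 0.55*u - 2.73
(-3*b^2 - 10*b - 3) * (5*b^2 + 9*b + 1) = -15*b^4 - 77*b^3 - 108*b^2 - 37*b - 3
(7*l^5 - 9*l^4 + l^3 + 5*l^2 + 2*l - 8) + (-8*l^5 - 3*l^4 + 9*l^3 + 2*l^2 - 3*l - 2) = -l^5 - 12*l^4 + 10*l^3 + 7*l^2 - l - 10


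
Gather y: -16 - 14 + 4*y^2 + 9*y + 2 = 4*y^2 + 9*y - 28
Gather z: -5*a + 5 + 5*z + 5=-5*a + 5*z + 10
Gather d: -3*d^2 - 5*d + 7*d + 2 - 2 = -3*d^2 + 2*d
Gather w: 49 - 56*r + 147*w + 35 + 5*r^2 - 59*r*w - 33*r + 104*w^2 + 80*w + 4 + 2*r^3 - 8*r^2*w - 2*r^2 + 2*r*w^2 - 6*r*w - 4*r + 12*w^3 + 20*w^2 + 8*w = 2*r^3 + 3*r^2 - 93*r + 12*w^3 + w^2*(2*r + 124) + w*(-8*r^2 - 65*r + 235) + 88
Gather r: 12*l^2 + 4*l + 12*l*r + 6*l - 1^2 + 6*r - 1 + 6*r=12*l^2 + 10*l + r*(12*l + 12) - 2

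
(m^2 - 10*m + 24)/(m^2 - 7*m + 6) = (m - 4)/(m - 1)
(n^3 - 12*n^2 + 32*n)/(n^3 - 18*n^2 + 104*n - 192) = n/(n - 6)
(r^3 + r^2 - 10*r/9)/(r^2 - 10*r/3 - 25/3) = r*(3*r - 2)/(3*(r - 5))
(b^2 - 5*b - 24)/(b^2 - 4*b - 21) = (b - 8)/(b - 7)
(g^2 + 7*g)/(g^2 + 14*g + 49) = g/(g + 7)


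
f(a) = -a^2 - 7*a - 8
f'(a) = -2*a - 7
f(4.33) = -57.06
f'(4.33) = -15.66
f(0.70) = -13.39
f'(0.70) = -8.40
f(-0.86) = -2.72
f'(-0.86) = -5.28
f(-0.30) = -5.99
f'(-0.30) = -6.40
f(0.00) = -8.00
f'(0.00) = -7.00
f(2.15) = -27.67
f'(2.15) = -11.30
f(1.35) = -19.27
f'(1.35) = -9.70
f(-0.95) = -2.25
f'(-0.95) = -5.10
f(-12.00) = -68.00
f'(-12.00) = 17.00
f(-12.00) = -68.00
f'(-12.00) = 17.00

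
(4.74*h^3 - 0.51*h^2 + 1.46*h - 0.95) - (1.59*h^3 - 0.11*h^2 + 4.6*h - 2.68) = 3.15*h^3 - 0.4*h^2 - 3.14*h + 1.73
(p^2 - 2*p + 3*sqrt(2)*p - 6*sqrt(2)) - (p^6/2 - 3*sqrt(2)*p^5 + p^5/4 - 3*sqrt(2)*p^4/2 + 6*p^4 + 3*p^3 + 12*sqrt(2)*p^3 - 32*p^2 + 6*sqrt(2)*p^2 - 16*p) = -p^6/2 - p^5/4 + 3*sqrt(2)*p^5 - 6*p^4 + 3*sqrt(2)*p^4/2 - 12*sqrt(2)*p^3 - 3*p^3 - 6*sqrt(2)*p^2 + 33*p^2 + 3*sqrt(2)*p + 14*p - 6*sqrt(2)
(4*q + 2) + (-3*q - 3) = q - 1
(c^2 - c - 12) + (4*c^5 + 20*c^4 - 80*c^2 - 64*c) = 4*c^5 + 20*c^4 - 79*c^2 - 65*c - 12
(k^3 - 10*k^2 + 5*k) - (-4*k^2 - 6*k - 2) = k^3 - 6*k^2 + 11*k + 2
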